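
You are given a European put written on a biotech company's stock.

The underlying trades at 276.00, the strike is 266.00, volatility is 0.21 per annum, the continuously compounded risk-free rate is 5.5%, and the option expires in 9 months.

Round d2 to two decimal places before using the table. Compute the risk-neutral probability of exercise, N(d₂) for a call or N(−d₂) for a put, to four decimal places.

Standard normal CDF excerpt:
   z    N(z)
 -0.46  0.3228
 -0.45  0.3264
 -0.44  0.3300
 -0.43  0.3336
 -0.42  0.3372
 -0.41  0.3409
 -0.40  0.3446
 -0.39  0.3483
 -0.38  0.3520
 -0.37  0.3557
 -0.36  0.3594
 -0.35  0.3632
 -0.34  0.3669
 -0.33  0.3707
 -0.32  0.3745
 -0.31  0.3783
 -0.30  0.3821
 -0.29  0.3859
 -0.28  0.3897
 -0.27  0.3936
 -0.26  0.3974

0.3669

σ√T = 0.21 × 0.8660 = 0.1819
ln(S/K) + (r + σ²/2)T = ln(276/266) + (0.055 + 0.21²/2)·0.75 = 0.0369 + 0.0578 = 0.0947
d₁ = 0.0947 / 0.1819 = 0.5207 which rounds to 0.52
d₂ = d₁ − σ√T = 0.5207 − 0.1819 = 0.3388 which rounds to 0.34
Risk-neutral Pr[S_T < K] = N(−d₂) = N(-0.34) = 0.3669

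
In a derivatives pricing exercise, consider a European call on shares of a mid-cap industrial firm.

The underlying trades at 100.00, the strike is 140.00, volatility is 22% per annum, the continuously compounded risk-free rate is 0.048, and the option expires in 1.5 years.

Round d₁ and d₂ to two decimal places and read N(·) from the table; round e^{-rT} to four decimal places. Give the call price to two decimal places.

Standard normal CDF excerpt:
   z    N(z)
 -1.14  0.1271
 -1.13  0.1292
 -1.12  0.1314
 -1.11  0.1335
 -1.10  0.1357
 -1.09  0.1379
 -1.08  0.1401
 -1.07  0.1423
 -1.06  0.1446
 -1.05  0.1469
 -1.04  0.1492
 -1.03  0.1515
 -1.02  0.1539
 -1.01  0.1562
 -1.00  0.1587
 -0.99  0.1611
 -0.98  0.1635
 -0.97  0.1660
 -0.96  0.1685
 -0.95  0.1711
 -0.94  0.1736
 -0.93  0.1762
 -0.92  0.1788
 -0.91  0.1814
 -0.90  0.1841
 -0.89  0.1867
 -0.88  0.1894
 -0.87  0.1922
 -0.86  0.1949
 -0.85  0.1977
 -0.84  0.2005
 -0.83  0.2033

2.65

σ√T = 0.22 × 1.2247 = 0.2694
d₁ = [ln(100/140) + (0.048 + 0.22²/2)·1.5] / 0.2694 = [-0.3365 + 0.1083] / 0.2694 = -0.8468 ⇒ -0.85
d₂ = d₁ − σ√T = -0.8468 − 0.2694 = -1.1163 ⇒ -1.12
e^(−rT) = e^(−0.048·1.5) = 0.9305
N(d₁) = N(-0.85) = 0.1977;  N(d₂) = N(-1.12) = 0.1314
C = 100·0.1977 − 140·0.9305·0.1314 = 19.7700 − 17.1175 = 2.6525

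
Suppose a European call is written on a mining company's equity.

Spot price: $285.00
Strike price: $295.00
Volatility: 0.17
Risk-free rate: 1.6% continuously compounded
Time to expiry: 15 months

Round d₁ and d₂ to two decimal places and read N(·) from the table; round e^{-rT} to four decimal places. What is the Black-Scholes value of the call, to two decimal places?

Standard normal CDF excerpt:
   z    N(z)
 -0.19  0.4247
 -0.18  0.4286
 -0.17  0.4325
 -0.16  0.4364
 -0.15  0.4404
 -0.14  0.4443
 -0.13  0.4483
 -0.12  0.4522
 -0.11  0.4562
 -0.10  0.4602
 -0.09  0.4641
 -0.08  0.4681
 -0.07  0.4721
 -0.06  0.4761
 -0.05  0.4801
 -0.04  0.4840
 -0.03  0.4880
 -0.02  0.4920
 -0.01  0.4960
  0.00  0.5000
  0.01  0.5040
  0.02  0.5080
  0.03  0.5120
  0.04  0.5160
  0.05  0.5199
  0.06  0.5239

$19.72

σ√T = 0.17 × 1.1180 = 0.1901
d₁ = [ln(285/295) + (0.016 + 0.17²/2)·1.25] / 0.1901 = [-0.0345 + 0.0381] / 0.1901 = 0.0188 ⇒ 0.02
d₂ = d₁ − σ√T = 0.0188 − 0.1901 = -0.1712 ⇒ -0.17
e^(−rT) = e^(−0.016·1.25) = 0.9802
C = 285·N(0.02) − 295·0.9802·N(-0.17) = 285·0.5080 − 295·0.9802·0.4325 = 144.7800 − 125.0613 = 19.7187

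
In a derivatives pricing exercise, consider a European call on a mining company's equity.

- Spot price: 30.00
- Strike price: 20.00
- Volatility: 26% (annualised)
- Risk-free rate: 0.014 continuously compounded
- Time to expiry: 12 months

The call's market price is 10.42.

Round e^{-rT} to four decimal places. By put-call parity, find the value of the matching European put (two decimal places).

e^(−rT) = e^(−0.014·1) = 0.9861
Put-call parity: C − P = S − K·e^(−rT) = 30 − 20·0.9861 = 30 − 19.7220 = 10.2780
P = C − (C − P) = 10.42 − (10.2780) = 0.1420

0.14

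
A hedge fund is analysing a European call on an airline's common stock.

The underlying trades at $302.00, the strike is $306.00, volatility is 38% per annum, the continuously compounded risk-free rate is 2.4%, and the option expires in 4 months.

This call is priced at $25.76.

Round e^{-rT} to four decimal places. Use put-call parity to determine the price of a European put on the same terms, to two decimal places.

exp(−rT) = exp(−0.024·0.3333) = 0.9920
Put-call parity: C − P = S − K·e^(−rT) = 302 − 306·0.9920 = 302 − 303.5520 = -1.5520
P = C − (C − P) = 25.76 − (-1.5520) = 27.3120

$27.31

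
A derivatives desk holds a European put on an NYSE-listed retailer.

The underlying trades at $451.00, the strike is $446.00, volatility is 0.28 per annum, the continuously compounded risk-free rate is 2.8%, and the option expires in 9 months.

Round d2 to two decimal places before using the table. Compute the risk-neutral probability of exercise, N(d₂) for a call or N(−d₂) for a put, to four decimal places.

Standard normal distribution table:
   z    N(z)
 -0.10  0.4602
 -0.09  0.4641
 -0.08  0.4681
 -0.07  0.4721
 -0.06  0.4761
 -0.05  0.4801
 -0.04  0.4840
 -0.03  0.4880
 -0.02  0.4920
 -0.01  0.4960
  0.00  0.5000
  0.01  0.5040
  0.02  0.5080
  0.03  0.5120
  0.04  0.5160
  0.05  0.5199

T = 0.75;  σ√T = 0.2425
ln(S/K) + (r + σ²/2)T = ln(451/446) + (0.028 + 0.28²/2)·0.75 = 0.0111 + 0.0504 = 0.0615
d₁ = 0.0615 / 0.2425 = 0.2538 which rounds to 0.25
d₂ = d₁ − σ√T = 0.2538 − 0.2425 = 0.0113 which rounds to 0.01
Pr(exercise) under Q = N(−d₂) = N(-0.01) = 0.4960

0.4960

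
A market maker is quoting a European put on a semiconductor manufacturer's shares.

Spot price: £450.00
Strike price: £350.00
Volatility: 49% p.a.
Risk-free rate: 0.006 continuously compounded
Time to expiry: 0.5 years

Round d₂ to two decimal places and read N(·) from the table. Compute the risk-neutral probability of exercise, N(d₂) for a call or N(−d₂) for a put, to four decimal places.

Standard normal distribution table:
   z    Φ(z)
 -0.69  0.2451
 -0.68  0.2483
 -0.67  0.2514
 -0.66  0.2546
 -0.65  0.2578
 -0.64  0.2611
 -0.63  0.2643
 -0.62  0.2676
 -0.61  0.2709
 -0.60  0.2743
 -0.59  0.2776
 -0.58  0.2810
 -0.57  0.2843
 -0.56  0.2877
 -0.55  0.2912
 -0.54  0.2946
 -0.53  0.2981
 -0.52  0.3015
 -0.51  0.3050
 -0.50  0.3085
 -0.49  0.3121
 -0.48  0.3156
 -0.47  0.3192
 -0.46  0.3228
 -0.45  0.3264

0.2877

σ√T = 0.49 × 0.7071 = 0.3465
d₁ = [ln(450/350) + (0.006 + 0.49²/2)·0.5] / 0.3465 = [0.2513 + 0.0630] / 0.3465 = 0.9072 ⇒ 0.91
d₂ = d₁ − σ√T = 0.9072 − 0.3465 = 0.5607 ⇒ 0.56
Risk-neutral Pr[S_T < K] = N(−d₂) = N(-0.56) = 0.2877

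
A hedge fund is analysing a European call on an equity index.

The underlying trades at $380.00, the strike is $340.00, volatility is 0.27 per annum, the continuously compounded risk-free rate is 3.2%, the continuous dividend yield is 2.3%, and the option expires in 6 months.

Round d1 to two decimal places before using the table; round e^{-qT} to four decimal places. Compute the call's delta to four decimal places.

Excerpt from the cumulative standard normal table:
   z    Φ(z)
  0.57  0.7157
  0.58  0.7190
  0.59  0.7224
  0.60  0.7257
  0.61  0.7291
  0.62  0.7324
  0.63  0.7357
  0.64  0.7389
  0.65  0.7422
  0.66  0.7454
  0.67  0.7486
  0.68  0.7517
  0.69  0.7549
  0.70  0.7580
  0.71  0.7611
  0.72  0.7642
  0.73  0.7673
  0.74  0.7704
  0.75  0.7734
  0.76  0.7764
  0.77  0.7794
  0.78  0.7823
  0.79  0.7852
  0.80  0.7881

0.7494

σ√T = 0.27·√0.5 = 0.1909
ln(S/K) + (r − q + σ²/2)T = ln(380/340) + (0.032 − 0.023 + 0.27²/2)·0.5 = 0.1112 + 0.0227 = 0.1340
d₁ = 0.1340 / 0.1909 = 0.7016 → 0.70
N(d₁) = N(0.70) = 0.7580
Δ_call = exp(−qT)·N(d₁) = 0.9886·0.7580 = 0.7494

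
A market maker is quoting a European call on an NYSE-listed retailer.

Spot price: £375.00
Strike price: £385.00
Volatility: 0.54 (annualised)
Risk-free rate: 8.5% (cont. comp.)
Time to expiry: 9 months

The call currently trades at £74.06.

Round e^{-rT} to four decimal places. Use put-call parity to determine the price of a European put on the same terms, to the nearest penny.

£60.27

e^(−rT) = e^(−0.085·0.75) = 0.9382
Put-call parity: C − P = S − K·e^(−rT) = 375 − 385·0.9382 = 375 − 361.2070 = 13.7930
P = C − (C − P) = 74.06 − (13.7930) = 60.2670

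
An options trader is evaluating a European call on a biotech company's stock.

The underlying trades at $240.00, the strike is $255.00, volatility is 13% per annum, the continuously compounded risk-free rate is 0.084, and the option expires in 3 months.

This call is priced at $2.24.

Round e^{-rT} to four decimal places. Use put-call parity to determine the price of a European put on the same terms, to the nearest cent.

e^(−rT) = e^(−0.084·0.25) = 0.9792
Put-call parity: C − P = S − K·e^(−rT) = 240 − 255·0.9792 = 240 − 249.6960 = -9.6960
P = C − (C − P) = 2.24 − (-9.6960) = 11.9360

$11.94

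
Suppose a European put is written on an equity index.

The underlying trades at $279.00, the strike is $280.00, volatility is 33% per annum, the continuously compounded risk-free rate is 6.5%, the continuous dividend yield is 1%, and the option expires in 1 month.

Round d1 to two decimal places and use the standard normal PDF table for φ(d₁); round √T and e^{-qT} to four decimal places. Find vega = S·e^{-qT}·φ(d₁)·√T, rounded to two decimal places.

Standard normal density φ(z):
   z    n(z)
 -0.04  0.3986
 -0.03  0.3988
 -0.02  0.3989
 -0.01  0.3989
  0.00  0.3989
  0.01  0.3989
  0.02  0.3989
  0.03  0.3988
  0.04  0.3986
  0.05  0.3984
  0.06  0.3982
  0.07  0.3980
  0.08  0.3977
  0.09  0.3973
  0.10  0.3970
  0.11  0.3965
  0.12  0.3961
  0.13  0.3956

32.05

T = 0.08333;  σ√T = 0.0953
ln(S/K) + (r − q + σ²/2)T = ln(279/280) + (0.065 − 0.01 + 0.33²/2)·0.08333 = -0.0036 + 0.0091 = 0.0055
d₁ = 0.0055 / 0.0953 = 0.0582 → 0.06
√T = √0.08333 = 0.2887
φ(d₁) = φ(0.06) = 0.3982
exp(−qT) = exp(−0.01·0.08333) = 0.9992
vega = S·exp(−qT)·φ(d₁)·√T = 279·0.9992·0.3982·0.2887 = 32.0483
(Call and put vega coincide under Black-Scholes.)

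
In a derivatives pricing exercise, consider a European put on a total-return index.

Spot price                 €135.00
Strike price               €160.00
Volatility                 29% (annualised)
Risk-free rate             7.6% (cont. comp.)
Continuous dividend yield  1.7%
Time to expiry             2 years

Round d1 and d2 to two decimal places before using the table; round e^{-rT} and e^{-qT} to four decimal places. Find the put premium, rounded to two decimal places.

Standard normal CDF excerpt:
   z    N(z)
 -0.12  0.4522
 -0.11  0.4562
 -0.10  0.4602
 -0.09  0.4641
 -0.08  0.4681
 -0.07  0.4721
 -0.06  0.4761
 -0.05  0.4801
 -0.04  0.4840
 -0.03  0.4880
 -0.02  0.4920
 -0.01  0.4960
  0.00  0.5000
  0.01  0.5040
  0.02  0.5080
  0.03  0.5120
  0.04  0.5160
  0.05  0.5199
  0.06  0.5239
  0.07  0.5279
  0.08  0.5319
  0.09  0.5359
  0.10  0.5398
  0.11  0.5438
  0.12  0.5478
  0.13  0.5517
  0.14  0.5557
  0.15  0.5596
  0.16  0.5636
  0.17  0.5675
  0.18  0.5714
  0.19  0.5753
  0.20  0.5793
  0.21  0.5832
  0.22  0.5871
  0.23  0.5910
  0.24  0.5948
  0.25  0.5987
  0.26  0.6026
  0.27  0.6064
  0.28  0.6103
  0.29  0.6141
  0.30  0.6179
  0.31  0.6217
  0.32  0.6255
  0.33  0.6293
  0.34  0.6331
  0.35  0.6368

€25.41

T = 2;  σ√T = 0.4101
ln(S/K) + (r − q + σ²/2)T = ln(135/160) + (0.076 − 0.017 + 0.29²/2)·2 = -0.1699 + 0.2021 = 0.0322
d₁ = 0.0322 / 0.4101 = 0.0785 ⇒ 0.08
d₂ = d₁ − σ√T = 0.0785 − 0.4101 = -0.3316 ⇒ -0.33
e^(−qT) = e^(−0.017·2) = 0.9666;  e^(−rT) = e^(−0.076·2) = 0.8590
N(−d₂) = N(0.33) = 0.6293;  N(−d₁) = N(-0.08) = 0.4681
P = 160·0.8590·0.6293 − 135·0.9666·0.4681 = 86.4910 − 61.0828 = 25.4082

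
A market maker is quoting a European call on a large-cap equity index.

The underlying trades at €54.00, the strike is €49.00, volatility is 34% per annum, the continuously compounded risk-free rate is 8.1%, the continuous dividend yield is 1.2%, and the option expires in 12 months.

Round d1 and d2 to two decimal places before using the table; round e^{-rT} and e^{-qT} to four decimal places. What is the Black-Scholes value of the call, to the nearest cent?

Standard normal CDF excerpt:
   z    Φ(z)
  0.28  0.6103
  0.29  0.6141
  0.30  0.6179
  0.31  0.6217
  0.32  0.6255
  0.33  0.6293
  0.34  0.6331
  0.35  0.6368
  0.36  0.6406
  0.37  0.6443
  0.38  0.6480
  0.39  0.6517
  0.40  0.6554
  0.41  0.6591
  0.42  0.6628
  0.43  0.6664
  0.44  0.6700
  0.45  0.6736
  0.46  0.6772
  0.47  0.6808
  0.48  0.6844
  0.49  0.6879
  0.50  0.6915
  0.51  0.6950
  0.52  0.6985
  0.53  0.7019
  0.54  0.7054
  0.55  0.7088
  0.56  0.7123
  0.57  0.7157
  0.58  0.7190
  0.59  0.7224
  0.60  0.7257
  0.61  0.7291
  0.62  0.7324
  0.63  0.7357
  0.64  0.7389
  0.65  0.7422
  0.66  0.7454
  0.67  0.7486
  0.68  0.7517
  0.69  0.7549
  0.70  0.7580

T = 1;  σ√T = 0.3400
d₁ = [ln(54/49) + (0.081 − 0.012 + ½·0.34²)·1] / (σ√T) = (0.0972 + 0.1268) / 0.3400 = 0.6587 ≈ 0.66
d₂ = 0.6587 − 0.3400 = 0.3187 ≈ 0.32
e^(−qT) = e^(−0.012·1) = 0.9881;  e^(−rT) = e^(−0.081·1) = 0.9222
N(d₁) = N(0.66) = 0.7454;  N(d₂) = N(0.32) = 0.6255
C = 54·0.9881·0.7454 − 49·0.9222·0.6255 = 39.7726 − 28.2650 = 11.5076

€11.51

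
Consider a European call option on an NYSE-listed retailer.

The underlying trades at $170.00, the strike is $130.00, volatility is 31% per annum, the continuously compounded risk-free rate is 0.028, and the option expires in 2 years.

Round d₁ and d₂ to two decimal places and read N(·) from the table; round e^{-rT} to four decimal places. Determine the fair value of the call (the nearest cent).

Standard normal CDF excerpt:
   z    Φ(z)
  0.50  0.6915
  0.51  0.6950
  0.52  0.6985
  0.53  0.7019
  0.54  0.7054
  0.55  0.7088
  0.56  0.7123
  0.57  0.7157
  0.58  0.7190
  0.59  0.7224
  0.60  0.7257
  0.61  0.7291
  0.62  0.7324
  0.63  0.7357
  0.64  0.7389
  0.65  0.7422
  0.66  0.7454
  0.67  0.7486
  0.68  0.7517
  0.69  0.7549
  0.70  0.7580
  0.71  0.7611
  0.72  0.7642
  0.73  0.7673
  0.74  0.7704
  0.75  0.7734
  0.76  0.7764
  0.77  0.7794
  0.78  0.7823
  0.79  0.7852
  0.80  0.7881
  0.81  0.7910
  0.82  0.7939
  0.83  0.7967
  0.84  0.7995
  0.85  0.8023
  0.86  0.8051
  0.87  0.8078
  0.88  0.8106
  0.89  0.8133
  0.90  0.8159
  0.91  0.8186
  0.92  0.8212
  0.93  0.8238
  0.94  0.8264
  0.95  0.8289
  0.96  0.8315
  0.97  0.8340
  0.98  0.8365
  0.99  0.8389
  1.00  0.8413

σ√T = 0.31 × 1.4142 = 0.4384
d₁ = [ln(170/130) + (0.028 + 0.31²/2)·2] / 0.4384 = [0.2683 + 0.1521] / 0.4384 = 0.9588 ⇒ 0.96
d₂ = d₁ − σ√T = 0.9588 − 0.4384 = 0.5204 ⇒ 0.52
e^(−rT) = e^(−0.028·2) = 0.9455
N(d₁) = N(0.96) = 0.8315;  N(d₂) = N(0.52) = 0.6985
C = 170·0.8315 − 130·0.9455·0.6985 = 141.3550 − 85.8561 = 55.4989

$55.50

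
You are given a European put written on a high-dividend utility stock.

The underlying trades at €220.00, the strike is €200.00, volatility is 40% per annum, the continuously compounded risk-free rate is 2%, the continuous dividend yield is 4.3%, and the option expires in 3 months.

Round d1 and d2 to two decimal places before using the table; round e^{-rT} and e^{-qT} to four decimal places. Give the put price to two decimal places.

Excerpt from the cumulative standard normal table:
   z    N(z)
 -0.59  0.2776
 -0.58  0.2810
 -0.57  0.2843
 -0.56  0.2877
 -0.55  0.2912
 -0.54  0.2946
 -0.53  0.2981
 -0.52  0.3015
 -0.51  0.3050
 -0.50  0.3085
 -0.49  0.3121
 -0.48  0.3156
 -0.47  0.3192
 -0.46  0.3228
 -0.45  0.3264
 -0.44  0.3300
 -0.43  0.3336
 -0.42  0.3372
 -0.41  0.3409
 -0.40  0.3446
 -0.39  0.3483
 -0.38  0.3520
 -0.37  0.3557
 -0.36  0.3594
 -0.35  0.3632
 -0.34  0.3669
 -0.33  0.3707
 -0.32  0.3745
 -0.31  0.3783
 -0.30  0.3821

€8.90

σ√T = 0.4 × 0.5000 = 0.2000
d₁ = [ln(220/200) + (0.02 − 0.043 + ½·0.4²)·0.25] / (σ√T) = (0.0953 + 0.0143) / 0.2000 = 0.5478 → 0.55
d₂ = 0.5478 − 0.2000 = 0.3478 → 0.35
e^(−qT) = e^(−0.043·0.25) = 0.9893;  e^(−rT) = e^(−0.02·0.25) = 0.9950
N(−d₂) = N(-0.35) = 0.3632;  N(−d₁) = N(-0.55) = 0.2912
P = 200·0.9950·0.3632 − 220·0.9893·0.2912 = 72.2768 − 63.3785 = 8.8983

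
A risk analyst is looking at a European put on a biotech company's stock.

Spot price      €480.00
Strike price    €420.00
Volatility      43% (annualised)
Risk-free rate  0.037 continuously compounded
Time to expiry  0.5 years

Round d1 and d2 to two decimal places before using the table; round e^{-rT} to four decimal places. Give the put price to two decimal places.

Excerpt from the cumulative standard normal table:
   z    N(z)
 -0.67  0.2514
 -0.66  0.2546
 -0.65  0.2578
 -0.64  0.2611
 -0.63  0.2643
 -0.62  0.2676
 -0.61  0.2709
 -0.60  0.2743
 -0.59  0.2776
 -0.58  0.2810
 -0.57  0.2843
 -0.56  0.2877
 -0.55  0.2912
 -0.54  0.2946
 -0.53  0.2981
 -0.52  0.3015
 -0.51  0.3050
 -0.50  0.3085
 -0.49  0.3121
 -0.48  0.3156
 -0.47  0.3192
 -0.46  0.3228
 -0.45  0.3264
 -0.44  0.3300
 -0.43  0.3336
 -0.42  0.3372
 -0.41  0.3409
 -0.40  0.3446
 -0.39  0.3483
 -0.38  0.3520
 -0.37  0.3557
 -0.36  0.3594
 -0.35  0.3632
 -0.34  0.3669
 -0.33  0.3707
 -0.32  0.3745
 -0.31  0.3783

σ√T = 0.43 × 0.7071 = 0.3041
d₁ = [ln(480/420) + (0.037 + ½·0.43²)·0.5] / (σ√T) = (0.1335 + 0.0647) / 0.3041 = 0.6520 ≈ 0.65
d₂ = 0.6520 − 0.3041 = 0.3480 ≈ 0.35
exp(−rT) = exp(−0.037·0.5) = 0.9817
P = 420·0.9817·N(-0.35) − 480·N(-0.65) = 420·0.9817·0.3632 − 480·0.2578 = 149.7524 − 123.7440 = 26.0084

€26.01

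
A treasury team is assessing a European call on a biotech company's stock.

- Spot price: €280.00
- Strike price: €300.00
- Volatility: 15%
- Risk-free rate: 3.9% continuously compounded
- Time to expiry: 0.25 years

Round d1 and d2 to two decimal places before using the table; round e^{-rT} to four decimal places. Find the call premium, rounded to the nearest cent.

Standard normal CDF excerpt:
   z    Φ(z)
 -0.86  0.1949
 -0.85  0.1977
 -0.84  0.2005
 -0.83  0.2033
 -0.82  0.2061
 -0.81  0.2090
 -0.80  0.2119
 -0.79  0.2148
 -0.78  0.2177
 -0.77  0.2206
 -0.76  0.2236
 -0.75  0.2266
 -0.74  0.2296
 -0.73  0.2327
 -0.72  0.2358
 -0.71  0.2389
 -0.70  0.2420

€3.05

σ√T = 0.15 × 0.5000 = 0.0750
ln(S/K) + (r + σ²/2)T = ln(280/300) + (0.039 + 0.15²/2)·0.25 = -0.0690 + 0.0126 = -0.0564
d₁ = -0.0564 / 0.0750 = -0.7524 → -0.75
d₂ = d₁ − σ√T = -0.7524 − 0.0750 = -0.8274 → -0.83
e^(−rT) = e^(−0.039·0.25) = 0.9903
C = 280·N(-0.75) − 300·0.9903·N(-0.83) = 280·0.2266 − 300·0.9903·0.2033 = 63.4480 − 60.3984 = 3.0496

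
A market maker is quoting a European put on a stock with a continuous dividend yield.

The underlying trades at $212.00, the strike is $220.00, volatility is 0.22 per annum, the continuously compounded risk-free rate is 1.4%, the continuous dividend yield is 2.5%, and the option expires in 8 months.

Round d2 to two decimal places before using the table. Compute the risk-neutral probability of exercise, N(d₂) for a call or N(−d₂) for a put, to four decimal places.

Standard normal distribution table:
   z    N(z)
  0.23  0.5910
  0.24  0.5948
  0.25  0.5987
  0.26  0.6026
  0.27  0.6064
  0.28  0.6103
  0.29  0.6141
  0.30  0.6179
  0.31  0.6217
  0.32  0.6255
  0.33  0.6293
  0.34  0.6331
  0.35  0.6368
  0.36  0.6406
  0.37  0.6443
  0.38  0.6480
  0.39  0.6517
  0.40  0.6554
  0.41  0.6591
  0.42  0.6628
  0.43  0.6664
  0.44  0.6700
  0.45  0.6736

T = 0.6667;  σ√T = 0.1796
d₁ = [ln(212/220) + (0.014 − 0.025 + 0.22²/2)·0.6667] / 0.1796 = [-0.0370 + 0.0088] / 0.1796 = -0.1572 ≈ -0.16
d₂ = d₁ − σ√T = -0.1572 − 0.1796 = -0.3368 ≈ -0.34
Risk-neutral Pr[S_T < K] = N(−d₂) = N(0.34) = 0.6331

0.6331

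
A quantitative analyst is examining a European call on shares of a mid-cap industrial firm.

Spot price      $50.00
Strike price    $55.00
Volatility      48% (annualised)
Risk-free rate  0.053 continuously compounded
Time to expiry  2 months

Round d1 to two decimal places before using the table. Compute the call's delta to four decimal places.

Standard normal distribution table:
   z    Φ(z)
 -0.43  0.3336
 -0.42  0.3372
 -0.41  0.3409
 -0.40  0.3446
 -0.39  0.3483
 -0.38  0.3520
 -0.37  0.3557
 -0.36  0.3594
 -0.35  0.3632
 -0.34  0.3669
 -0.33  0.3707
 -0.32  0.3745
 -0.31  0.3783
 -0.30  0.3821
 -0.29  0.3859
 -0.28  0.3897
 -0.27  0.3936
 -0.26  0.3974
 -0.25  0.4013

0.3669

T = 0.1667;  σ√T = 0.1960
d₁ = [ln(50/55) + (0.053 + ½·0.48²)·0.1667] / (σ√T) = (-0.0953 + 0.0280) / 0.1960 = -0.3433 → -0.34
N(d₁) = N(-0.34) = 0.3669
Δ_call = N(d₁) = 0.3669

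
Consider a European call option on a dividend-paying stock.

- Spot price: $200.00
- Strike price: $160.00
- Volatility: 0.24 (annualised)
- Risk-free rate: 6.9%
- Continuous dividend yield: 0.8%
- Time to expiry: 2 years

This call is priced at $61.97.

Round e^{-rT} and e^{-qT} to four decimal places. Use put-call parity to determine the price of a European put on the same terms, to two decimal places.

e^(−qT) = e^(−0.008·2) = 0.9841;  e^(−rT) = e^(−0.069·2) = 0.8711
Put-call parity: C − P = S·e^(−qT) − K·e^(−rT) = 200·0.9841 − 160·0.8711 = 196.8200 − 139.3760 = 57.4440
P = C − (C − P) = 61.97 − (57.4440) = 4.5260

$4.53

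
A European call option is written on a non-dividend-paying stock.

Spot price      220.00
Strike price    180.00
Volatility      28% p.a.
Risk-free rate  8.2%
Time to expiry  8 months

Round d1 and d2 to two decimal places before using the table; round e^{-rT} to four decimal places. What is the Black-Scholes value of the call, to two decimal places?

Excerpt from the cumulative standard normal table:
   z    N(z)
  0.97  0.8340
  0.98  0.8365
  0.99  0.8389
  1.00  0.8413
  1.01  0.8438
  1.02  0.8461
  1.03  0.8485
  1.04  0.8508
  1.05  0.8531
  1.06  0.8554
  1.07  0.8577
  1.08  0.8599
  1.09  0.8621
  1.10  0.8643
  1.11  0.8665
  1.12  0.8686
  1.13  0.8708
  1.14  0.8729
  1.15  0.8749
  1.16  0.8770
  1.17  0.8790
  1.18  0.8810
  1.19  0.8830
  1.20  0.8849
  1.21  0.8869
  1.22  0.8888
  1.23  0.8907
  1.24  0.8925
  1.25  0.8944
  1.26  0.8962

52.58

T = 0.6667;  σ√T = 0.2286
ln(S/K) + (r + σ²/2)T = ln(220/180) + (0.082 + 0.28²/2)·0.6667 = 0.2007 + 0.0808 = 0.2815
d₁ = 0.2815 / 0.2286 = 1.2312 which rounds to 1.23
d₂ = d₁ − σ√T = 1.2312 − 0.2286 = 1.0026 which rounds to 1.00
e^(−rT) = e^(−0.082·0.6667) = 0.9468
N(d₁) = N(1.23) = 0.8907;  N(d₂) = N(1.00) = 0.8413
C = 220·0.8907 − 180·0.9468·0.8413 = 195.9540 − 143.3777 = 52.5763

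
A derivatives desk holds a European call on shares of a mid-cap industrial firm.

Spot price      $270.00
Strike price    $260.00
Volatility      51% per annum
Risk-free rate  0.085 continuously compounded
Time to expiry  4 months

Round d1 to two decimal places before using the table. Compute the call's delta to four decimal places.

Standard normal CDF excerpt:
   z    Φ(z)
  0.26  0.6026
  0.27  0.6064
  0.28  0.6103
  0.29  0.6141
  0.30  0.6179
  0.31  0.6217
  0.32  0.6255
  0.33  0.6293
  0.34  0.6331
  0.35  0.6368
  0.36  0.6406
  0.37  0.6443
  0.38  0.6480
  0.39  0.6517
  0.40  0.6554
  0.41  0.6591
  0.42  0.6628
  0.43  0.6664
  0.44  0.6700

T = 0.3333;  σ√T = 0.2944
ln(S/K) + (r + σ²/2)T = ln(270/260) + (0.085 + 0.51²/2)·0.3333 = 0.0377 + 0.0717 = 0.1094
d₁ = 0.1094 / 0.2944 = 0.3716 which rounds to 0.37
N(d₁) = N(0.37) = 0.6443
Δ_call = N(d₁) = 0.6443

0.6443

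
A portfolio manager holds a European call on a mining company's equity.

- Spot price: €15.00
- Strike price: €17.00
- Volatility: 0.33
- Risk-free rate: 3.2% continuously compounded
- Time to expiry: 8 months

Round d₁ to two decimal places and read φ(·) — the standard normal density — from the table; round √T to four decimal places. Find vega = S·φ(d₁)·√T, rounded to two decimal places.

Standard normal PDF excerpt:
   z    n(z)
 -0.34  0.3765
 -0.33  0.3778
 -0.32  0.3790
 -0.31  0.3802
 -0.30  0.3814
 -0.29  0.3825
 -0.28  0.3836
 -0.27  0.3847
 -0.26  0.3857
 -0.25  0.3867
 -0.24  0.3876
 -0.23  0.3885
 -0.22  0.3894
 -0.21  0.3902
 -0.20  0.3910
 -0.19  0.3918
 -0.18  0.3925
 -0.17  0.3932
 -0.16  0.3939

σ√T = 0.33·√0.6667 = 0.2694
d₁ = [ln(15/17) + (0.032 + 0.33²/2)·0.6667] / 0.2694 = [-0.1252 + 0.0576] / 0.2694 = -0.2506 ≈ -0.25
√T = √0.6667 = 0.8165
φ(d₁) = φ(-0.25) = 0.3867
vega = S·φ(d₁)·√T = 15·0.3867·0.8165 = 4.7361
(Vega is the same for a European call and put with the same parameters.)

4.74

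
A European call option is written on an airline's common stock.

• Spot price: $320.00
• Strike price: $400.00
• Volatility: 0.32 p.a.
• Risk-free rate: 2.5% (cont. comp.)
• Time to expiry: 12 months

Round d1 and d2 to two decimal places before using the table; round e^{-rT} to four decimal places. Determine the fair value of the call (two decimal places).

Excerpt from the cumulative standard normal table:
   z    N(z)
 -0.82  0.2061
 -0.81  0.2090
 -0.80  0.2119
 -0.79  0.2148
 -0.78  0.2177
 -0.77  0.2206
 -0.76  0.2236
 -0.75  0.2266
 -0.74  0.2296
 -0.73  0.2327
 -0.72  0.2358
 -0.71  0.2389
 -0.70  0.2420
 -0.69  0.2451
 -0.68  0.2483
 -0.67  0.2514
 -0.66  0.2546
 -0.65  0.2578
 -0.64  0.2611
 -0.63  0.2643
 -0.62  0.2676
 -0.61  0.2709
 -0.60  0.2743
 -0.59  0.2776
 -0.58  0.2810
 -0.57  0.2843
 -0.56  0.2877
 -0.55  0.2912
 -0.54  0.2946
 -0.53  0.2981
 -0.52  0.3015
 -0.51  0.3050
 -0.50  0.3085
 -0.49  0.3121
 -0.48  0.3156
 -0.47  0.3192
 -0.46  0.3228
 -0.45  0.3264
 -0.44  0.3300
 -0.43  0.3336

$18.37

σ√T = 0.32·√1 = 0.3200
ln(S/K) + (r + σ²/2)T = ln(320/400) + (0.025 + 0.32²/2)·1 = -0.2231 + 0.0762 = -0.1469
d₁ = -0.1469 / 0.3200 = -0.4592 which rounds to -0.46
d₂ = d₁ − σ√T = -0.4592 − 0.3200 = -0.7792 which rounds to -0.78
e^(−rT) = e^(−0.025·1) = 0.9753
C = 320·N(-0.46) − 400·0.9753·N(-0.78) = 320·0.3228 − 400·0.9753·0.2177 = 103.2960 − 84.9291 = 18.3669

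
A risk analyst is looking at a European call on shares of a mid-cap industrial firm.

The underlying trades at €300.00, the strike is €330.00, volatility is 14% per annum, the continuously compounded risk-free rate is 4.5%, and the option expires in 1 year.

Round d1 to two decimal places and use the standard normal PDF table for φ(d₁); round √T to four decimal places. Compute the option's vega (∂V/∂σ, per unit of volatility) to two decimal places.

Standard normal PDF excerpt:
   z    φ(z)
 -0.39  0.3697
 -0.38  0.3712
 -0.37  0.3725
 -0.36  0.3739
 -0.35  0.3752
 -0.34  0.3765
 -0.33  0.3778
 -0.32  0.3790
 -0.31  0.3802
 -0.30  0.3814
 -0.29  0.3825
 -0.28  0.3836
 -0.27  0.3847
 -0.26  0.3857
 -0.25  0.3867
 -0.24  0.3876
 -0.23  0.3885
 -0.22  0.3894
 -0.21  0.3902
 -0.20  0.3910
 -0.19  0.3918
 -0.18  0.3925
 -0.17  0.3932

114.75

T = 1;  σ√T = 0.1400
d₁ = [ln(300/330) + (0.045 + ½·0.14²)·1] / (σ√T) = (-0.0953 + 0.0548) / 0.1400 = -0.2894 ≈ -0.29
√T = √1 = 1.0000
φ(d₁) = φ(-0.29) = 0.3825
vega = S·φ(d₁)·√T = 300·0.3825·1.0000 = 114.7500
(Call and put vega coincide under Black-Scholes.)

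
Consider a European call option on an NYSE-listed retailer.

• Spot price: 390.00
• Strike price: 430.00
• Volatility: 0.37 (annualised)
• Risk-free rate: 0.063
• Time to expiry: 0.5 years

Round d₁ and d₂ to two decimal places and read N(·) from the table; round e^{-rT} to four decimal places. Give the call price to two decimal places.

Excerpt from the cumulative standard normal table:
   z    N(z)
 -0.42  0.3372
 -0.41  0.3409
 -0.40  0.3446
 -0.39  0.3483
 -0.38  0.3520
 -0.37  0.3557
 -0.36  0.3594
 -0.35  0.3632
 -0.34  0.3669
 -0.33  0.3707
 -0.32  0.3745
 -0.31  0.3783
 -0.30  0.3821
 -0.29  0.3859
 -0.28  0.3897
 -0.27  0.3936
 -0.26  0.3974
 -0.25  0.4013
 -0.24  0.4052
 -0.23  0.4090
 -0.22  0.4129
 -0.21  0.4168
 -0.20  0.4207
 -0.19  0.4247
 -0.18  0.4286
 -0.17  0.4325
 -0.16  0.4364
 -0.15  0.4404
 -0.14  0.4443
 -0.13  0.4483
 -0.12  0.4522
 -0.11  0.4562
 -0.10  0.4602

29.69

T = 0.5;  σ√T = 0.2616
d₁ = [ln(390/430) + (0.063 + ½·0.37²)·0.5] / (σ√T) = (-0.0976 + 0.0657) / 0.2616 = -0.1220 → -0.12
d₂ = -0.1220 − 0.2616 = -0.3836 → -0.38
e^(−rT) = e^(−0.063·0.5) = 0.9690
N(d₁) = N(-0.12) = 0.4522;  N(d₂) = N(-0.38) = 0.3520
C = 390·0.4522 − 430·0.9690·0.3520 = 176.3580 − 146.6678 = 29.6902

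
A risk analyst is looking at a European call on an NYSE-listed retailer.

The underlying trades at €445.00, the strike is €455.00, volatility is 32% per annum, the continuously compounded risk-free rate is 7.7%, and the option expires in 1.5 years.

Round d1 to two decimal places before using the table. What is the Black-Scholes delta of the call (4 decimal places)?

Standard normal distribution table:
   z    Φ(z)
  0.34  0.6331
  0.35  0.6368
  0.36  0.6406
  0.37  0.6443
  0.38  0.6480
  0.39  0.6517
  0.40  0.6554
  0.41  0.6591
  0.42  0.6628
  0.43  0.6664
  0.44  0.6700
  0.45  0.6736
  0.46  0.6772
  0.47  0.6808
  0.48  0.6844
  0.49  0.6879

σ√T = 0.32 × 1.2247 = 0.3919
d₁ = [ln(445/455) + (0.077 + ½·0.32²)·1.5] / (σ√T) = (-0.0222 + 0.1923) / 0.3919 = 0.4340 which rounds to 0.43
N(d₁) = N(0.43) = 0.6664
Δ_call = N(d₁) = 0.6664

0.6664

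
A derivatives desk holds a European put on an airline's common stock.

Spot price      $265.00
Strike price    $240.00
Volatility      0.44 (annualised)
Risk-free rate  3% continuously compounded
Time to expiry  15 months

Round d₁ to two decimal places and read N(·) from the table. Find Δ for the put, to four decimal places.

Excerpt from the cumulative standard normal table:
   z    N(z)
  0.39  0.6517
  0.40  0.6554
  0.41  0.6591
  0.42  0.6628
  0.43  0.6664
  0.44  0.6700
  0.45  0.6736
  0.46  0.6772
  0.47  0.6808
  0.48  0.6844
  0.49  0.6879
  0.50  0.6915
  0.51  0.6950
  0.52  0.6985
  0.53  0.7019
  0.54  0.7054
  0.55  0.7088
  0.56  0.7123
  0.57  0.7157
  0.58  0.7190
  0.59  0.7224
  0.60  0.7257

-0.3015

σ√T = 0.44 × 1.1180 = 0.4919
d₁ = [ln(265/240) + (0.03 + 0.44²/2)·1.25] / 0.4919 = [0.0991 + 0.1585] / 0.4919 = 0.5236 ≈ 0.52
N(d₁) = N(0.52) = 0.6985
Δ_put = N(d₁) − 1 = 0.6985 − 1 = -0.3015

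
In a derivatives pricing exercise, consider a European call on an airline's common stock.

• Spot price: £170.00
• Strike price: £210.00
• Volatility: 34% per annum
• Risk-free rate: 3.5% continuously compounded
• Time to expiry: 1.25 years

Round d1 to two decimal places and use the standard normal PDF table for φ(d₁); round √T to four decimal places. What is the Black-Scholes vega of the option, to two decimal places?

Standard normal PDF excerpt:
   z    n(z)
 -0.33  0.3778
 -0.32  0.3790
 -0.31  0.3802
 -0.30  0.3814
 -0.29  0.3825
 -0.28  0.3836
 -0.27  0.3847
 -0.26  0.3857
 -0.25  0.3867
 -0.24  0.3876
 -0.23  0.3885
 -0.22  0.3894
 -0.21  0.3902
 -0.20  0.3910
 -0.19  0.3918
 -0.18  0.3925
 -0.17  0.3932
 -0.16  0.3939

73.50

σ√T = 0.34 × 1.1180 = 0.3801
d₁ = [ln(170/210) + (0.035 + 0.34²/2)·1.25] / 0.3801 = [-0.2113 + 0.1160] / 0.3801 = -0.2507 ⇒ -0.25
√T = √1.25 = 1.1180
φ(d₁) = φ(-0.25) = 0.3867
vega = S·φ(d₁)·√T = 170·0.3867·1.1180 = 73.4962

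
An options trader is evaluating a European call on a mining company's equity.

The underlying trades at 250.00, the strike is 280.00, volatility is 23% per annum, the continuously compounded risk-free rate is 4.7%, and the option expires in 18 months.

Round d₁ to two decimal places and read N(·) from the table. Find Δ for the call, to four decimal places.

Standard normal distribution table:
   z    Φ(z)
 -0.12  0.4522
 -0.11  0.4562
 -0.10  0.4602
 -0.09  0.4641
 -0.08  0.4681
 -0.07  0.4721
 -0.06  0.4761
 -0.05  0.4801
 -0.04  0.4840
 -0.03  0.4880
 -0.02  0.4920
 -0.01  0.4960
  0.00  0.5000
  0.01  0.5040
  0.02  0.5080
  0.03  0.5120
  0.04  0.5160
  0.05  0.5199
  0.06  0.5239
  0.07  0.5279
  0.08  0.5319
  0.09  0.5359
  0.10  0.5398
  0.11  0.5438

0.4960

σ√T = 0.23 × 1.2247 = 0.2817
d₁ = [ln(250/280) + (0.047 + 0.23²/2)·1.5] / 0.2817 = [-0.1133 + 0.1102] / 0.2817 = -0.0112 which rounds to -0.01
N(d₁) = N(-0.01) = 0.4960
Δ_call = N(d₁) = 0.4960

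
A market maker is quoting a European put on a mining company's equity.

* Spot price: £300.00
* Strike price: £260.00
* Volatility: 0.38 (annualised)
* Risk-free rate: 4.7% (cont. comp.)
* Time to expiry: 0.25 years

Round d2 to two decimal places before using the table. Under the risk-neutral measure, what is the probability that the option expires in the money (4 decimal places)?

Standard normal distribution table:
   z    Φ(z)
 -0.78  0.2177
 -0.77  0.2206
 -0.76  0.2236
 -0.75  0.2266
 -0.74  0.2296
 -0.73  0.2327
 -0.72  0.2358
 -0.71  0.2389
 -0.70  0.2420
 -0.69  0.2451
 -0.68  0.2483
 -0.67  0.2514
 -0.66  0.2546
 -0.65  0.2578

0.2358

σ√T = 0.38 × 0.5000 = 0.1900
ln(S/K) + (r + σ²/2)T = ln(300/260) + (0.047 + 0.38²/2)·0.25 = 0.1431 + 0.0298 = 0.1729
d₁ = 0.1729 / 0.1900 = 0.9100 → 0.91
d₂ = d₁ − σ√T = 0.9100 − 0.1900 = 0.7200 → 0.72
Risk-neutral Pr[S_T < K] = N(−d₂) = N(-0.72) = 0.2358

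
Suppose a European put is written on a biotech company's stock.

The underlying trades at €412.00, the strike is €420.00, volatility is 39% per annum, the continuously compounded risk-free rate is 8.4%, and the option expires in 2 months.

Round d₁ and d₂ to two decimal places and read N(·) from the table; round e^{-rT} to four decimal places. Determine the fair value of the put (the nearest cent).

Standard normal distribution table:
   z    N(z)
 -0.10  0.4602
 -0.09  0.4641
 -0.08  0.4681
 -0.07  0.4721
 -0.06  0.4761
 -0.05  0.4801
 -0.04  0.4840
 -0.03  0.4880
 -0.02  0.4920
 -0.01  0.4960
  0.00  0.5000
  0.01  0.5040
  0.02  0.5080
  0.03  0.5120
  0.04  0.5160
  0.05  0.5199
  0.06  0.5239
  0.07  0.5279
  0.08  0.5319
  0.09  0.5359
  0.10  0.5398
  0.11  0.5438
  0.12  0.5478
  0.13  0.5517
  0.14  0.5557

σ√T = 0.39·√0.1667 = 0.1592
d₁ = [ln(412/420) + (0.084 + ½·0.39²)·0.1667] / (σ√T) = (-0.0192 + 0.0267) / 0.1592 = 0.0468 ≈ 0.05
d₂ = 0.0468 − 0.1592 = -0.1125 ≈ -0.11
exp(−rT) = exp(−0.084·0.1667) = 0.9861
N(−d₂) = N(0.11) = 0.5438;  N(−d₁) = N(-0.05) = 0.4801
P = 420·0.9861·0.5438 − 412·0.4801 = 225.2213 − 197.8012 = 27.4201

€27.42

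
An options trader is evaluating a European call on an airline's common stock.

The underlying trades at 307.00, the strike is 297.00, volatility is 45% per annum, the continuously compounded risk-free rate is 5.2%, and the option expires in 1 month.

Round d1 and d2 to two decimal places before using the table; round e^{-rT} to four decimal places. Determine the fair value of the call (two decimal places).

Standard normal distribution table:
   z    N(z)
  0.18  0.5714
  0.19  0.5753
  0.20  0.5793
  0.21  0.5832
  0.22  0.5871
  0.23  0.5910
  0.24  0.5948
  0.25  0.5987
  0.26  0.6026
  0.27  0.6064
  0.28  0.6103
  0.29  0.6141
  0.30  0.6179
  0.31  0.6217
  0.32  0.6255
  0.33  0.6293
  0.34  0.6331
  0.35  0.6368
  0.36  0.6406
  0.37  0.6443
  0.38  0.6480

σ√T = 0.45 × 0.2887 = 0.1299
ln(S/K) + (r + σ²/2)T = ln(307/297) + (0.052 + 0.45²/2)·0.08333 = 0.0331 + 0.0128 = 0.0459
d₁ = 0.0459 / 0.1299 = 0.3532 which rounds to 0.35
d₂ = d₁ − σ√T = 0.3532 − 0.1299 = 0.2233 which rounds to 0.22
e^(−rT) = e^(−0.052·0.08333) = 0.9957
C = 307·N(0.35) − 297·0.9957·N(0.22) = 307·0.6368 − 297·0.9957·0.5871 = 195.4976 − 173.6189 = 21.8787

21.88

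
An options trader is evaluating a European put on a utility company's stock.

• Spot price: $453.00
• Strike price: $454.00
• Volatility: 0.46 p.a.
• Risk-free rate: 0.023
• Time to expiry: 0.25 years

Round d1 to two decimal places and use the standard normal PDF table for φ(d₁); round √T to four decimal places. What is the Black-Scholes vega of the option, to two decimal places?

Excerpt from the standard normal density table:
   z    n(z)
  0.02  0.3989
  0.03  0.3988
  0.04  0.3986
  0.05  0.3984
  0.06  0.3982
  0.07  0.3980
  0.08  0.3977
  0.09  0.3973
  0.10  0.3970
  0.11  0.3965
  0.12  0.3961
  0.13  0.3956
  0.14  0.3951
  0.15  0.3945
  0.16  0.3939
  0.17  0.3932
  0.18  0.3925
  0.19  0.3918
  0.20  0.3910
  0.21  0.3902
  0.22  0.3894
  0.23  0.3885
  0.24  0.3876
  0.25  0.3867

σ√T = 0.46 × 0.5000 = 0.2300
d₁ = [ln(453/454) + (0.023 + 0.46²/2)·0.25] / 0.2300 = [-0.0022 + 0.0322] / 0.2300 = 0.1304 which rounds to 0.13
√T = √0.25 = 0.5000
φ(d₁) = φ(0.13) = 0.3956
vega = S·φ(d₁)·√T = 453·0.3956·0.5000 = 89.6034

89.60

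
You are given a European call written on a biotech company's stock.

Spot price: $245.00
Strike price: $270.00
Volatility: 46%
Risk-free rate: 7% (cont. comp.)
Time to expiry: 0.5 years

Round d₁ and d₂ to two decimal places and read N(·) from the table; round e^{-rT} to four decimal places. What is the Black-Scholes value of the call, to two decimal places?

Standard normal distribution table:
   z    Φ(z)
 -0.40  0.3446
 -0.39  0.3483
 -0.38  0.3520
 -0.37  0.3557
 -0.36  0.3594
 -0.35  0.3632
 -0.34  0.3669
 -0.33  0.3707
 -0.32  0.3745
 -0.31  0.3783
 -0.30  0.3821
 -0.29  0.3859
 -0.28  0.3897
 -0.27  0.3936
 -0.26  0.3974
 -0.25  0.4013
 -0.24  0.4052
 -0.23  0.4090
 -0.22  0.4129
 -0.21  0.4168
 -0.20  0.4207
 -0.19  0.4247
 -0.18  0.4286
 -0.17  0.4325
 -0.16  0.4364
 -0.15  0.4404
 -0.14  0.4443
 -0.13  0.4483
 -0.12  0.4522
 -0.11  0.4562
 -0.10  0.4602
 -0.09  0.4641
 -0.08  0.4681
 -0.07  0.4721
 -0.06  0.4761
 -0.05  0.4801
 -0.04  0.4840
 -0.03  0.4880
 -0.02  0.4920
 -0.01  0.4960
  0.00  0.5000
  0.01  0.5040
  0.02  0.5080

$24.87

σ√T = 0.46·√0.5 = 0.3253
ln(S/K) + (r + σ²/2)T = ln(245/270) + (0.07 + 0.46²/2)·0.5 = -0.0972 + 0.0879 = -0.0093
d₁ = -0.0093 / 0.3253 = -0.0285 ⇒ -0.03
d₂ = d₁ − σ√T = -0.0285 − 0.3253 = -0.3537 ⇒ -0.35
e^(−rT) = e^(−0.07·0.5) = 0.9656
N(d₁) = N(-0.03) = 0.4880;  N(d₂) = N(-0.35) = 0.3632
C = 245·0.4880 − 270·0.9656·0.3632 = 119.5600 − 94.6906 = 24.8694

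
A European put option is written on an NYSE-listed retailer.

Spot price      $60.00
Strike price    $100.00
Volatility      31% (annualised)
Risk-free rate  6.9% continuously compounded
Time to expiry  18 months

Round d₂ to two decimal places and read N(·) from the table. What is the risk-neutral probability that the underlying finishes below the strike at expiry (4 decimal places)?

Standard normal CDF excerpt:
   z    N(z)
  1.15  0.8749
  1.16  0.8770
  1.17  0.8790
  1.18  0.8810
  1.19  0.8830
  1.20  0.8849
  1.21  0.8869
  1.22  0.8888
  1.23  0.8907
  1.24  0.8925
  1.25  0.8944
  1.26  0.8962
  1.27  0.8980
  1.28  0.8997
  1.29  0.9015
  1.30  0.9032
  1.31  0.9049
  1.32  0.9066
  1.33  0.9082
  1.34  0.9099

0.8962

T = 1.5;  σ√T = 0.3797
ln(S/K) + (r + σ²/2)T = ln(60/100) + (0.069 + 0.31²/2)·1.5 = -0.5108 + 0.1756 = -0.3353
d₁ = -0.3353 / 0.3797 = -0.8830 ⇒ -0.88
d₂ = d₁ − σ√T = -0.8830 − 0.3797 = -1.2627 ⇒ -1.26
Risk-neutral Pr[S_T < K] = N(−d₂) = N(1.26) = 0.8962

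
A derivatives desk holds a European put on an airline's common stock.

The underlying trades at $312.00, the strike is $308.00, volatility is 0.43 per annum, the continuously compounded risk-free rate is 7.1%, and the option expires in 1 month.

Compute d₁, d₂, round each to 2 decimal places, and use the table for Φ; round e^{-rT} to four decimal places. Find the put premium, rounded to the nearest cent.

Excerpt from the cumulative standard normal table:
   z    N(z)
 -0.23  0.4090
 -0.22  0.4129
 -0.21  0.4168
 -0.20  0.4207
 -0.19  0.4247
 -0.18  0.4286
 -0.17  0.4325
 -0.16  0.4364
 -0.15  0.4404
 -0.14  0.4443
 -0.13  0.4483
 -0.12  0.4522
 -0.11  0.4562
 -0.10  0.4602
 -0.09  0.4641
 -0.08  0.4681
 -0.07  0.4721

$12.06

σ√T = 0.43 × 0.2887 = 0.1241
d₁ = [ln(312/308) + (0.071 + 0.43²/2)·0.08333] / 0.1241 = [0.0129 + 0.0136] / 0.1241 = 0.2137 which rounds to 0.21
d₂ = d₁ − σ√T = 0.2137 − 0.1241 = 0.0896 which rounds to 0.09
exp(−rT) = exp(−0.071·0.08333) = 0.9941
N(−d₂) = N(-0.09) = 0.4641;  N(−d₁) = N(-0.21) = 0.4168
P = 308·0.9941·0.4641 − 312·0.4168 = 142.0994 − 130.0416 = 12.0578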